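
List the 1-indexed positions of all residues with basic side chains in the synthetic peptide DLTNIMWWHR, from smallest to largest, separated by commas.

The basic amino acids are Lys (K), Arg (R), and His (H).
Matching residues: H9, R10.

9, 10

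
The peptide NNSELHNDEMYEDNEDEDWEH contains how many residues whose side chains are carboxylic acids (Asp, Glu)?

10

Matching residues: E4, D8, E9, E12, D13, E15, D16, E17, D18, E20.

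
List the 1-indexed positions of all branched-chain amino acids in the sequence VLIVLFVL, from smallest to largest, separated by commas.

1, 2, 3, 4, 5, 7, 8

The BCAAs are Val, Leu, and Ile — aliphatic side chains with a branch point.
Matching residues: V1, L2, I3, V4, L5, V7, L8.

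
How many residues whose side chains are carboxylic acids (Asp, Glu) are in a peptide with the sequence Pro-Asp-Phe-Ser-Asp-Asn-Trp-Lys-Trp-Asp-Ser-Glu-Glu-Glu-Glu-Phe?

7

Matching residues: Asp2, Asp5, Asp10, Glu12, Glu13, Glu14, Glu15.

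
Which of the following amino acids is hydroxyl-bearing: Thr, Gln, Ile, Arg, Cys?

The –OH-bearing residues are Ser, Thr (aliphatic alcohols), and Tyr (phenol).
Of the listed options, only Thr belongs to this group.

Thr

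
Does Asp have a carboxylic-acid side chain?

Aspartate (D) and glutamate (E) have carboxylic-acid side chains and are the acidic amino acids.
Aspartate is in this group.

Yes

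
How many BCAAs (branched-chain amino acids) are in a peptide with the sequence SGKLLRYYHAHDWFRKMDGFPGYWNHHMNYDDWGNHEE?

The BCAAs are Val, Leu, and Ile — aliphatic side chains with a branch point.
Matching residues: L4, L5.

2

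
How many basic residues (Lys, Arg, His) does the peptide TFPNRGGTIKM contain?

2

Matching residues: R5, K10.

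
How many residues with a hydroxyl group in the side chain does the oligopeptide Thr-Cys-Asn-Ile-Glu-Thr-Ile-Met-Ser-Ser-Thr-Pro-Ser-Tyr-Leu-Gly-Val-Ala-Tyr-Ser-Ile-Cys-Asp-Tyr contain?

10

S, T, and Y are the three residues with a side-chain hydroxyl.
Matching residues: Thr1, Thr6, Ser9, Ser10, Thr11, Ser13, Tyr14, Tyr19, Ser20, Tyr24.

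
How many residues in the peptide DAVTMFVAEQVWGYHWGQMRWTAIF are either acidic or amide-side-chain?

4

Acidic: D, E. Amide-side-chain: N, Q.
Acidic residues here: D1, E9 (2).
Amide-side-chain residues here: Q10, Q18 (2).
The two groups share no amino acid, so total = 2 + 2 = 4.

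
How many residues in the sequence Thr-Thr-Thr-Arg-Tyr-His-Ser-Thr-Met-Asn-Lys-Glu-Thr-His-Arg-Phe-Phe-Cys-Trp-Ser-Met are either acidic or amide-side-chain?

2

Acidic: D, E. Amide-side-chain: N, Q.
Acidic residues here: Glu12 (1).
Amide-side-chain residues here: Asn10 (1).
The two groups share no amino acid, so total = 1 + 1 = 2.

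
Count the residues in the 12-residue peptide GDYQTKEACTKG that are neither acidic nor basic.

Acidic: D, E. Basic: K, R, H. All other residues are neither.
Matching residues: G1, Y3, Q4, T5, A8, C9, T10, G12.

8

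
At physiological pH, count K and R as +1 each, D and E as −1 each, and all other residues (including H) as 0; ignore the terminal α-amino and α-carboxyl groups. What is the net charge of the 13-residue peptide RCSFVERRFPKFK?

Positive (K, R): R1, R7, R8, K11, K13 → +5.
Negative (D, E): E6 → −1.
Net charge = (+5) + (−1) = +4.

+4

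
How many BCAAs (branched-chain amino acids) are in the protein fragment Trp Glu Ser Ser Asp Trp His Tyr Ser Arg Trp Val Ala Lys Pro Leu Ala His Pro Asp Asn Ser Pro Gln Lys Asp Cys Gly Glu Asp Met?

2

V, L, and I make up the branched-chain aliphatic group.
Matching residues: Val12, Leu16.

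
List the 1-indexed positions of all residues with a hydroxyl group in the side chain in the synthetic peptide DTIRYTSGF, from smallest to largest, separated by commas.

2, 5, 6, 7

The –OH-bearing residues are Ser, Thr (aliphatic alcohols), and Tyr (phenol).
Matching residues: T2, Y5, T6, S7.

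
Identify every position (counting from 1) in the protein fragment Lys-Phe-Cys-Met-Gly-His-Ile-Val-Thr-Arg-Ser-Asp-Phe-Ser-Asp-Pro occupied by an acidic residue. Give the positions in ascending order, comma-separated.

12, 15

The acidic residues are Asp (D) and Glu (E), whose side chains end in a carboxylate group.
Matching residues: Asp12, Asp15.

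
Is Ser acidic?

No

Only D (aspartate) and E (glutamate) carry a side-chain carboxylic acid.
Serine is not in this group.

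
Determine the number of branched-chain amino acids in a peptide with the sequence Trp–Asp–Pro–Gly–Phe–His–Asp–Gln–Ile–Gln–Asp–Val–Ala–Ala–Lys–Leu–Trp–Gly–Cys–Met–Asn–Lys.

V, L, and I make up the branched-chain aliphatic group.
Matching residues: Ile9, Val12, Leu16.

3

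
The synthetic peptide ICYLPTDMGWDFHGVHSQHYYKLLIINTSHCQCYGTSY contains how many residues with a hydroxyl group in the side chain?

11

The –OH-bearing residues are Ser, Thr (aliphatic alcohols), and Tyr (phenol).
Matching residues: Y3, T6, S17, Y20, Y21, T28, S29, Y34, T36, S37, Y38.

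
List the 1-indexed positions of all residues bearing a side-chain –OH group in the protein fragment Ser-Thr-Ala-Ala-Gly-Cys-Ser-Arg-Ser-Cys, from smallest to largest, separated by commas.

Serine (S), threonine (T), and tyrosine (Y) each carry a hydroxyl group on the side chain.
Matching residues: Ser1, Thr2, Ser7, Ser9.

1, 2, 7, 9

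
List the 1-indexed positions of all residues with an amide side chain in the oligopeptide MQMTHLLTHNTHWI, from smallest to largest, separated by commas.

Only N (asparagine) and Q (glutamine) carry a side-chain carboxamide.
Matching residues: Q2, N10.

2, 10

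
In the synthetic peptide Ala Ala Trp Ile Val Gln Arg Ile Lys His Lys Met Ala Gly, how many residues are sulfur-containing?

The sulfur-bearing residues are cysteine (–SH) and methionine (–S–CH₃).
Matching residues: Met12.

1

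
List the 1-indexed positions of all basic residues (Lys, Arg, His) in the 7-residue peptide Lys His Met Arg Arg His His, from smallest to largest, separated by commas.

1, 2, 4, 5, 6, 7

Matching residues: Lys1, His2, Arg4, Arg5, His6, His7.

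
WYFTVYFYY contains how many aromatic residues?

7

F, W, and Y each carry an aromatic ring on the side chain.
Matching residues: W1, Y2, F3, Y6, F7, Y8, Y9.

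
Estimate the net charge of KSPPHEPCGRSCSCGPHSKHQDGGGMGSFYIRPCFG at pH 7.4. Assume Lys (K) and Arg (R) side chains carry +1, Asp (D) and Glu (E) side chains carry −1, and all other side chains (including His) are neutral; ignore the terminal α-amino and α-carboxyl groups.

+2

Positive (K, R): K1, R10, K19, R32 → +4.
Negative (D, E): E6, D22 → −2.
Net charge = (+4) + (−2) = +2.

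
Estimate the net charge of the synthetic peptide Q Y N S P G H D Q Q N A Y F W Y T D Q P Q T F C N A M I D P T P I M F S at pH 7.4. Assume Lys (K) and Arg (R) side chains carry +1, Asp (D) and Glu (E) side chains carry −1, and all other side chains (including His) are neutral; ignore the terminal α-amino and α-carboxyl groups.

-3

Positive (K, R): none → +0.
Negative (D, E): D8, D18, D29 → −3.
Net charge = (+0) + (−3) = −3.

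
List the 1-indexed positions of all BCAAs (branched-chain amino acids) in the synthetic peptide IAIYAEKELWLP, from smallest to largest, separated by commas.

1, 3, 9, 11

The BCAAs are Val, Leu, and Ile — aliphatic side chains with a branch point.
Matching residues: I1, I3, L9, L11.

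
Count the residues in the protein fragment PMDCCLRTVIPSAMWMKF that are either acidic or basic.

Acidic: D, E. Basic: H, K, R.
Acidic residues here: D3 (1).
Basic residues here: R7, K17 (2).
The two groups share no amino acid, so total = 1 + 2 = 3.

3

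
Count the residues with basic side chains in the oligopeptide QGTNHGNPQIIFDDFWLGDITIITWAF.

The basic amino acids are Lys (K), Arg (R), and His (H).
Matching residues: H5.

1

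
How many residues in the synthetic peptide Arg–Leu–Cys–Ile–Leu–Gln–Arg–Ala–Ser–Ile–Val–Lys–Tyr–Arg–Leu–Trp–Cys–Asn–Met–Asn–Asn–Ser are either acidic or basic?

Acidic: D, E. Basic: H, K, R.
Acidic residues here: none (0).
Basic residues here: Arg1, Arg7, Lys12, Arg14 (4).
The two groups share no amino acid, so total = 0 + 4 = 4.

4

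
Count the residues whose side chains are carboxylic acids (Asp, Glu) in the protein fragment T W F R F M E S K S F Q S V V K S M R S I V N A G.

Matching residues: E7.

1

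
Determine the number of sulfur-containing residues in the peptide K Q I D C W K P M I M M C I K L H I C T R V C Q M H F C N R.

9

The sulfur-bearing residues are cysteine (–SH) and methionine (–S–CH₃).
Matching residues: C5, M9, M11, M12, C13, C19, C23, M25, C28.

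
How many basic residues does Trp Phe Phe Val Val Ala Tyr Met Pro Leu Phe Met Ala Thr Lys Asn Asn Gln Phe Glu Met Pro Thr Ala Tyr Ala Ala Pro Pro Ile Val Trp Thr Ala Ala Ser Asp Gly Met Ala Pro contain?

1

The basic amino acids are Lys (K), Arg (R), and His (H).
Matching residues: Lys15.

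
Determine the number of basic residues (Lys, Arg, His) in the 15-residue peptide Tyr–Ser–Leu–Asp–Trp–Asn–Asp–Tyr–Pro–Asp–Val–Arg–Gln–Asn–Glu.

1

Matching residues: Arg12.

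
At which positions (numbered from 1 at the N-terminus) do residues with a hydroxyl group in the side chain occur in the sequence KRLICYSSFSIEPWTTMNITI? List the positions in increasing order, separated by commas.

The –OH-bearing residues are Ser, Thr (aliphatic alcohols), and Tyr (phenol).
Matching residues: Y6, S7, S8, S10, T15, T16, T20.

6, 7, 8, 10, 15, 16, 20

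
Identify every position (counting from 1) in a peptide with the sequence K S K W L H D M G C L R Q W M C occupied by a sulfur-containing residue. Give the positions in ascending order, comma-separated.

8, 10, 15, 16

The sulfur-bearing residues are cysteine (–SH) and methionine (–S–CH₃).
Matching residues: M8, C10, M15, C16.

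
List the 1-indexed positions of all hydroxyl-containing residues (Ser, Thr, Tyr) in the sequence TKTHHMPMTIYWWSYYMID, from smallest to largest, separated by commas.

Matching residues: T1, T3, T9, Y11, S14, Y15, Y16.

1, 3, 9, 11, 14, 15, 16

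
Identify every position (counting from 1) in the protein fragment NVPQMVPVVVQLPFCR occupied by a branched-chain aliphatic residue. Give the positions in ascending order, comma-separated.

Valine (V), leucine (L), and isoleucine (I) are the branched-chain amino acids.
Matching residues: V2, V6, V8, V9, V10, L12.

2, 6, 8, 9, 10, 12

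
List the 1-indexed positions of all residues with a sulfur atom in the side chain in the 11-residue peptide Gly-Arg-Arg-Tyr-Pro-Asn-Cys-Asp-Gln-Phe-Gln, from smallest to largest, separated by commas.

Cysteine (C, thiol) and methionine (M, thioether) are the two sulfur-containing amino acids.
Matching residues: Cys7.

7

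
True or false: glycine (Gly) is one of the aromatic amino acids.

F, W, and Y each carry an aromatic ring on the side chain.
Glycine is not in this group.

False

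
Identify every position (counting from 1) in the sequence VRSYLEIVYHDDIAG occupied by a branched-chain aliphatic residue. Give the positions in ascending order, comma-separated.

V, L, and I make up the branched-chain aliphatic group.
Matching residues: V1, L5, I7, V8, I13.

1, 5, 7, 8, 13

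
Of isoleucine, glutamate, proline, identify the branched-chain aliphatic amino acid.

isoleucine

Valine (V), leucine (L), and isoleucine (I) are the branched-chain amino acids.
Of the listed options, only isoleucine belongs to this group.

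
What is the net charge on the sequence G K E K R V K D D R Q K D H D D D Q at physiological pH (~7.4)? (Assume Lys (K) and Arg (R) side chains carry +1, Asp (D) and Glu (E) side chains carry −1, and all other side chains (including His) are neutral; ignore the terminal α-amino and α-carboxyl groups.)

Positive (K, R): K2, K4, R5, K7, R10, K12 → +6.
Negative (D, E): E3, D8, D9, D13, D15, D16, D17 → −7.
Net charge = (+6) + (−7) = −1.

-1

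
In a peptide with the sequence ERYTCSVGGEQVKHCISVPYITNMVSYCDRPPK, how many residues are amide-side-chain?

Asparagine (N) and glutamine (Q) have uncharged amide side chains.
Matching residues: Q11, N23.

2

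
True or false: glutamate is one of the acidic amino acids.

Aspartate (D) and glutamate (E) have carboxylic-acid side chains and are the acidic amino acids.
Glutamate is in this group.

True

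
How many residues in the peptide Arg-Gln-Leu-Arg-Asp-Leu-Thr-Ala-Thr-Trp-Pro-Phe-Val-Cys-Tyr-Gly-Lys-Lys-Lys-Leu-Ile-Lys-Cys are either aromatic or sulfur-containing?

5

Aromatic: F, W, Y. Sulfur-containing: C, M.
Aromatic residues here: Trp10, Phe12, Tyr15 (3).
Sulfur-containing residues here: Cys14, Cys23 (2).
The two groups share no amino acid, so total = 3 + 2 = 5.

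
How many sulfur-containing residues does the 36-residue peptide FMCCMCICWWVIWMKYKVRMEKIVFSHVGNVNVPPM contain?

9

Cysteine (C, thiol) and methionine (M, thioether) are the two sulfur-containing amino acids.
Matching residues: M2, C3, C4, M5, C6, C8, M14, M20, M36.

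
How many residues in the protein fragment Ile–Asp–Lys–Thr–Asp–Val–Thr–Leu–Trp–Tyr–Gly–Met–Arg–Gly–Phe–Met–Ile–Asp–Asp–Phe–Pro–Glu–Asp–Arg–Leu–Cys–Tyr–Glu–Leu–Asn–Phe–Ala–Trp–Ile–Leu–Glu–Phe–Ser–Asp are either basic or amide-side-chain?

Basic: H, K, R. Amide-side-chain: N, Q.
Basic residues here: Lys3, Arg13, Arg24 (3).
Amide-side-chain residues here: Asn30 (1).
The two groups share no amino acid, so total = 3 + 1 = 4.

4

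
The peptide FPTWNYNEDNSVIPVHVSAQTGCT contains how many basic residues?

1

The basic amino acids are Lys (K), Arg (R), and His (H).
Matching residues: H16.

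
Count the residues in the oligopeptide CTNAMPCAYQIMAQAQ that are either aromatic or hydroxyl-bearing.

Aromatic: F, W, Y. Hydroxyl-bearing: S, T, Y.
Aromatic residues here: Y9 (1).
Hydroxyl-bearing residues here: T2, Y9 (2).
Y is in both groups, so the 1 Y residue must not be double-counted.
Total = 1 + 2 − 1 = 2.

2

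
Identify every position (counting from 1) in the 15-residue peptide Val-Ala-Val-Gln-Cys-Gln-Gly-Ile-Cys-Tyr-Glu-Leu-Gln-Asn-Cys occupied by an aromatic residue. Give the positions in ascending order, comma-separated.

The aromatic amino acids are Phe (F, benzyl), Trp (W, indole), and Tyr (Y, phenol).
Matching residues: Tyr10.

10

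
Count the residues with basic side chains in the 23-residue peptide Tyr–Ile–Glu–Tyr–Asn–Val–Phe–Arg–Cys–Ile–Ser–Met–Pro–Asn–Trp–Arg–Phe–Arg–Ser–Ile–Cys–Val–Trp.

3

Lysine (K), arginine (R), and histidine (H) have basic, nitrogen-containing side chains.
Matching residues: Arg8, Arg16, Arg18.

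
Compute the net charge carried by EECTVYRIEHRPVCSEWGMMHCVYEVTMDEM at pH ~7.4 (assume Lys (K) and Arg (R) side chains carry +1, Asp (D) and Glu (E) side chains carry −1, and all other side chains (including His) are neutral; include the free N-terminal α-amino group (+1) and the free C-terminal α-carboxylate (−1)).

-5

Positive (K, R): R7, R11 → +2.
Negative (D, E): E1, E2, E9, E16, E25, D29, E30 → −7.
The N-terminus (+1) and C-terminus (−1) cancel.
Net charge = (+2) + (−7) = −5.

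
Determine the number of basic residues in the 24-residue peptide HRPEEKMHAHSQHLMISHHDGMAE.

8

Lysine (K), arginine (R), and histidine (H) have basic, nitrogen-containing side chains.
Matching residues: H1, R2, K6, H8, H10, H13, H18, H19.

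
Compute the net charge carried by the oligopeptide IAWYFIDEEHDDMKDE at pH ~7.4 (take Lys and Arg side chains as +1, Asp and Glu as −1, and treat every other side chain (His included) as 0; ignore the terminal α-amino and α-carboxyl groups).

-6

Positive (K, R): K14 → +1.
Negative (D, E): D7, E8, E9, D11, D12, D15, E16 → −7.
Net charge = (+1) + (−7) = −6.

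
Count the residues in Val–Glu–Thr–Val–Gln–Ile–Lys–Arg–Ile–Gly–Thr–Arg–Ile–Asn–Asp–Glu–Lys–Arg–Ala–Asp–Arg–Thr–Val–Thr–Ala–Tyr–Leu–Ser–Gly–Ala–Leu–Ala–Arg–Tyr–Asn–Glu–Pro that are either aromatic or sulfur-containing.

Aromatic: F, W, Y. Sulfur-containing: C, M.
Aromatic residues here: Tyr26, Tyr34 (2).
Sulfur-containing residues here: none (0).
The two groups share no amino acid, so total = 2 + 0 = 2.

2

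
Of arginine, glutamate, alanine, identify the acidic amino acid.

Only D (aspartate) and E (glutamate) carry a side-chain carboxylic acid.
Of the listed options, only glutamate belongs to this group.

glutamate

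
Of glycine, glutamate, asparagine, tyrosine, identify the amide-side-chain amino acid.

The amide-side-chain residues are Asn (N) and Gln (Q).
Of the listed options, only asparagine belongs to this group.

asparagine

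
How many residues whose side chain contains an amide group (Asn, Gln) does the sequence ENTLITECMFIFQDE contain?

2

Matching residues: N2, Q13.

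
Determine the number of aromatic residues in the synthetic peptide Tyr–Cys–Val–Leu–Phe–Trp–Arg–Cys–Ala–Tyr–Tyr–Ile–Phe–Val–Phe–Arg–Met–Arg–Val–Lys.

Phenylalanine (F), tryptophan (W), and tyrosine (Y) have aromatic ring side chains.
Matching residues: Tyr1, Phe5, Trp6, Tyr10, Tyr11, Phe13, Phe15.

7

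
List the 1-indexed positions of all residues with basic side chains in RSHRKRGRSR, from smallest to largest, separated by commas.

1, 3, 4, 5, 6, 8, 10

Lysine (K), arginine (R), and histidine (H) have basic, nitrogen-containing side chains.
Matching residues: R1, H3, R4, K5, R6, R8, R10.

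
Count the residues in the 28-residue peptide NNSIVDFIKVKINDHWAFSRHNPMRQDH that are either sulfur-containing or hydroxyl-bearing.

Sulfur-containing: C, M. Hydroxyl-bearing: S, T, Y.
Sulfur-containing residues here: M24 (1).
Hydroxyl-bearing residues here: S3, S19 (2).
The two groups share no amino acid, so total = 1 + 2 = 3.

3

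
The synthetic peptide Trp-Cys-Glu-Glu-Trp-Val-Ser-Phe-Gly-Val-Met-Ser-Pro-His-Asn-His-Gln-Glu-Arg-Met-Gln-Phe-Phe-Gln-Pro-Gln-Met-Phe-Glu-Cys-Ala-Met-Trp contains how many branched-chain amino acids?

Valine (V), leucine (L), and isoleucine (I) are the branched-chain amino acids.
Matching residues: Val6, Val10.

2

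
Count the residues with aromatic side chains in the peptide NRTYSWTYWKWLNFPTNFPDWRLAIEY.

The aromatic amino acids are Phe (F, benzyl), Trp (W, indole), and Tyr (Y, phenol).
Matching residues: Y4, W6, Y8, W9, W11, F14, F18, W21, Y27.

9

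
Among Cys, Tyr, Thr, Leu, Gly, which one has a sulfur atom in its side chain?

Cys

The sulfur-bearing residues are cysteine (–SH) and methionine (–S–CH₃).
Of the listed options, only Cys belongs to this group.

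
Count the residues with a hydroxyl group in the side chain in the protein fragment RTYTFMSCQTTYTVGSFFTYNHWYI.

Serine (S), threonine (T), and tyrosine (Y) each carry a hydroxyl group on the side chain.
Matching residues: T2, Y3, T4, S7, T10, T11, Y12, T13, S16, T19, Y20, Y24.

12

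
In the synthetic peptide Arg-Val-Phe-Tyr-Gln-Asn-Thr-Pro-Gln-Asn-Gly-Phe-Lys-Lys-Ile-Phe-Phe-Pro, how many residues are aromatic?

F, W, and Y each carry an aromatic ring on the side chain.
Matching residues: Phe3, Tyr4, Phe12, Phe16, Phe17.

5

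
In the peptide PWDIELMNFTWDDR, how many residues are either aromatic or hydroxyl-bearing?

Aromatic: F, W, Y. Hydroxyl-bearing: S, T, Y.
Aromatic residues here: W2, F9, W11 (3).
Hydroxyl-bearing residues here: T10 (1).
(Y belongs to both groups, but none appear in this sequence.) Total = 3 + 1 = 4.

4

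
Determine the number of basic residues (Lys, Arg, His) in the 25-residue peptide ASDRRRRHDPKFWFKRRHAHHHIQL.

Matching residues: R4, R5, R6, R7, H8, K11, K15, R16, R17, H18, H20, H21, H22.

13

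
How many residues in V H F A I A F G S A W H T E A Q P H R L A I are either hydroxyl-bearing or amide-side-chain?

3

Hydroxyl-bearing: S, T, Y. Amide-side-chain: N, Q.
Hydroxyl-bearing residues here: S9, T13 (2).
Amide-side-chain residues here: Q16 (1).
The two groups share no amino acid, so total = 2 + 1 = 3.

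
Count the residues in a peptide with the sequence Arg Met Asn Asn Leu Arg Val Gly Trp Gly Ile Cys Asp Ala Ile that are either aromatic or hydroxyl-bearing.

Aromatic: F, W, Y. Hydroxyl-bearing: S, T, Y.
Aromatic residues here: Trp9 (1).
Hydroxyl-bearing residues here: none (0).
(Y belongs to both groups, but none appear in this sequence.) Total = 1 + 0 = 1.

1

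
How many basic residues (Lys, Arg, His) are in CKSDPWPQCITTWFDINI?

1

Matching residues: K2.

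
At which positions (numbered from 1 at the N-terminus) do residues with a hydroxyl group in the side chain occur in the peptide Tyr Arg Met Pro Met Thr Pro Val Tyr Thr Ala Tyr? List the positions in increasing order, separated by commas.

1, 6, 9, 10, 12

Serine (S), threonine (T), and tyrosine (Y) each carry a hydroxyl group on the side chain.
Matching residues: Tyr1, Thr6, Tyr9, Thr10, Tyr12.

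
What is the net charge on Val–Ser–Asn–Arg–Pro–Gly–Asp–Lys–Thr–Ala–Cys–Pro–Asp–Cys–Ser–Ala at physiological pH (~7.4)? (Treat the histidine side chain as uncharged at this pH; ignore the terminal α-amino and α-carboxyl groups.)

0

At pH ~7.4 the Lys and Arg side chains are protonated (+1), the Asp and Glu side chains are deprotonated (−1), and with His taken as neutral all other side chains carry no charge.
Positive (K, R): Arg4, Lys8 → +2.
Negative (D, E): Asp7, Asp13 → −2.
Net charge = (+2) + (−2) = 0.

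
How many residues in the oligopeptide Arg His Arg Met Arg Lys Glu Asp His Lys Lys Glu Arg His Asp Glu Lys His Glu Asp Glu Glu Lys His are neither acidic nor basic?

Acidic: D, E. Basic: K, R, H. All other residues are neither.
Matching residues: Met4.

1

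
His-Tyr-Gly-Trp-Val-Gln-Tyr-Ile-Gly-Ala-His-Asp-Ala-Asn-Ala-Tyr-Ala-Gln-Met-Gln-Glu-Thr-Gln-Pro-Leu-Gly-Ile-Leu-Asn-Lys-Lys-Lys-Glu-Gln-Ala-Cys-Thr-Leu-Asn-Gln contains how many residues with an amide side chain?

9

The amide-side-chain residues are Asn (N) and Gln (Q).
Matching residues: Gln6, Asn14, Gln18, Gln20, Gln23, Asn29, Gln34, Asn39, Gln40.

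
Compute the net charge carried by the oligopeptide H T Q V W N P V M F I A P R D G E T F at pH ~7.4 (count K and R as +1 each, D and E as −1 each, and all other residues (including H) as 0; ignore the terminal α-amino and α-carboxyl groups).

Positive (K, R): R14 → +1.
Negative (D, E): D15, E17 → −2.
Net charge = (+1) + (−2) = −1.

-1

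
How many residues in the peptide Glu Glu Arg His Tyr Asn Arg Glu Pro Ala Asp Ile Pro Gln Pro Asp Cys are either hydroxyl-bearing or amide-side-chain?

3

Hydroxyl-bearing: S, T, Y. Amide-side-chain: N, Q.
Hydroxyl-bearing residues here: Tyr5 (1).
Amide-side-chain residues here: Asn6, Gln14 (2).
The two groups share no amino acid, so total = 1 + 2 = 3.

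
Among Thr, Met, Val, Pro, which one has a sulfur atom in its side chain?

Met

Only Cys (C) and Met (M) have a sulfur atom in the side chain.
Of the listed options, only Met belongs to this group.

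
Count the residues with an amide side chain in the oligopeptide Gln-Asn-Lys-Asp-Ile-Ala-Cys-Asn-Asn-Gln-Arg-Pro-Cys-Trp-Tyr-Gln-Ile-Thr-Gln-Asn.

The amide-side-chain residues are Asn (N) and Gln (Q).
Matching residues: Gln1, Asn2, Asn8, Asn9, Gln10, Gln16, Gln19, Asn20.

8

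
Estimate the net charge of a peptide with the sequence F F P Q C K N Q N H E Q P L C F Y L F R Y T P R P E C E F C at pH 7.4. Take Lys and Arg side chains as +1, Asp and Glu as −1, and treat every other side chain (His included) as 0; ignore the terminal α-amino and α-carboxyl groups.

Positive (K, R): K6, R20, R24 → +3.
Negative (D, E): E11, E26, E28 → −3.
Net charge = (+3) + (−3) = 0.

0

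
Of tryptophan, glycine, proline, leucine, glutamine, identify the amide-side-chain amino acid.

glutamine

Asparagine (N) and glutamine (Q) have uncharged amide side chains.
Of the listed options, only glutamine belongs to this group.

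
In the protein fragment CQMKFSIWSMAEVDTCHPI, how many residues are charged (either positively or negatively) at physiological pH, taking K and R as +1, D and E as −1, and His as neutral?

Charged side chains at pH ~7.4: K, R (positive); D, E (negative).
Matching residues: K4, E12, D14.

3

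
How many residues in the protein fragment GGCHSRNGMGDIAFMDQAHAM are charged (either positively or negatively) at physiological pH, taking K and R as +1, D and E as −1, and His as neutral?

Charged side chains at pH ~7.4: K, R (positive); D, E (negative).
Matching residues: R6, D11, D16.

3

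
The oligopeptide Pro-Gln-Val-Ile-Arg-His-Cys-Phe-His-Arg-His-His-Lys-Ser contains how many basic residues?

K, R, and H are the three residues with basic side chains (ε-amine, guanidinium, and imidazole respectively).
Matching residues: Arg5, His6, His9, Arg10, His11, His12, Lys13.

7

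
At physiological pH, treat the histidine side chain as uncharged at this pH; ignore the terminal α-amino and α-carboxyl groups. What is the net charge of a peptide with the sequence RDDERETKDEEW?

The side chains ionized at physiological pH are Lys/Arg (+1) and Asp/Glu (−1); with His treated as neutral, nothing else contributes.
Positive (K, R): R1, R5, K8 → +3.
Negative (D, E): D2, D3, E4, E6, D9, E10, E11 → −7.
Net charge = (+3) + (−7) = −4.

-4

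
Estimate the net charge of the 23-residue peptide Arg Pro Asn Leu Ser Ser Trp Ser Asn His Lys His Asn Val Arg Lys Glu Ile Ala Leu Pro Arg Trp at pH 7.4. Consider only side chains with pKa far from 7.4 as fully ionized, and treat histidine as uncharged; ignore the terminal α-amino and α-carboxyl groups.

Near pH 7.4, K and R contribute +1 each, D and E contribute −1 each, and every other side chain (His included, as stated) is uncharged.
Positive (K, R): Arg1, Lys11, Arg15, Lys16, Arg22 → +5.
Negative (D, E): Glu17 → −1.
Net charge = (+5) + (−1) = +4.

+4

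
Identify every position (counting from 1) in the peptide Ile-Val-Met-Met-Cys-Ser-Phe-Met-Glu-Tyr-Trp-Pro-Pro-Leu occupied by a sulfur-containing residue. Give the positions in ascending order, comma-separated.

Cysteine (C, thiol) and methionine (M, thioether) are the two sulfur-containing amino acids.
Matching residues: Met3, Met4, Cys5, Met8.

3, 4, 5, 8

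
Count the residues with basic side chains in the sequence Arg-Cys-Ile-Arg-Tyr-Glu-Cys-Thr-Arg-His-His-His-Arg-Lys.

K, R, and H are the three residues with basic side chains (ε-amine, guanidinium, and imidazole respectively).
Matching residues: Arg1, Arg4, Arg9, His10, His11, His12, Arg13, Lys14.

8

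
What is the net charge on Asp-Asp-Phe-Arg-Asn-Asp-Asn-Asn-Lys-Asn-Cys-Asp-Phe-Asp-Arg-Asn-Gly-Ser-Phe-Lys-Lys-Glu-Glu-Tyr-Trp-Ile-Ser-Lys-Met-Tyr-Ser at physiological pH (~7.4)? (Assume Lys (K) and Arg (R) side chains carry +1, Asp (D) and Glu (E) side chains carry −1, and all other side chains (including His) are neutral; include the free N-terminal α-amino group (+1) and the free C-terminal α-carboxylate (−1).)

-1

Positive (K, R): Arg4, Lys9, Arg15, Lys20, Lys21, Lys28 → +6.
Negative (D, E): Asp1, Asp2, Asp6, Asp12, Asp14, Glu22, Glu23 → −7.
The N-terminus (+1) and C-terminus (−1) cancel.
Net charge = (+6) + (−7) = −1.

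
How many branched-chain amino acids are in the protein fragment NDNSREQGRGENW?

0

V, L, and I make up the branched-chain aliphatic group.
None of the 13 residues belong to this group.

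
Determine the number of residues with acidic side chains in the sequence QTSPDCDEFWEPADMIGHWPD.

6

Aspartate (D) and glutamate (E) have carboxylic-acid side chains and are the acidic amino acids.
Matching residues: D5, D7, E8, E11, D14, D21.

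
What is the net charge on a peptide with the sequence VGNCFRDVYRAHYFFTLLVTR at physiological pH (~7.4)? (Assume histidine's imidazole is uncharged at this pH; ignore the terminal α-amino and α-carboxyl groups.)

At pH ~7.4 the Lys and Arg side chains are protonated (+1), the Asp and Glu side chains are deprotonated (−1), and with His taken as neutral all other side chains carry no charge.
Positive (K, R): R6, R10, R21 → +3.
Negative (D, E): D7 → −1.
Net charge = (+3) + (−1) = +2.

+2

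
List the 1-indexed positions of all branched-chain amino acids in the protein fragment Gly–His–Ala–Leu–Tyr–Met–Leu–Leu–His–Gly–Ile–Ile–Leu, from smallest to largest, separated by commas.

The BCAAs are Val, Leu, and Ile — aliphatic side chains with a branch point.
Matching residues: Leu4, Leu7, Leu8, Ile11, Ile12, Leu13.

4, 7, 8, 11, 12, 13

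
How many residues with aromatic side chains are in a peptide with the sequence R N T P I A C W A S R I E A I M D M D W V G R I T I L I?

Phenylalanine (F), tryptophan (W), and tyrosine (Y) have aromatic ring side chains.
Matching residues: W8, W20.

2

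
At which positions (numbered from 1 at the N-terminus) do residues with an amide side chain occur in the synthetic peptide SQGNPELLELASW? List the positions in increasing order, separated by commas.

2, 4

Only N (asparagine) and Q (glutamine) carry a side-chain carboxamide.
Matching residues: Q2, N4.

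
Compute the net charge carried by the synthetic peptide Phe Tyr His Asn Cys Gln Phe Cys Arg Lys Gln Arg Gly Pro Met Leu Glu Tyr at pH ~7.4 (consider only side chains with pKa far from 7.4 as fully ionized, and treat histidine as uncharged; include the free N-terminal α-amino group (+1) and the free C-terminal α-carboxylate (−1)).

Near pH 7.4, K and R contribute +1 each, D and E contribute −1 each, and every other side chain (His included, as stated) is uncharged.
Positive (K, R): Arg9, Lys10, Arg12 → +3.
Negative (D, E): Glu17 → −1.
The N-terminus (+1) and C-terminus (−1) cancel.
Net charge = (+3) + (−1) = +2.

+2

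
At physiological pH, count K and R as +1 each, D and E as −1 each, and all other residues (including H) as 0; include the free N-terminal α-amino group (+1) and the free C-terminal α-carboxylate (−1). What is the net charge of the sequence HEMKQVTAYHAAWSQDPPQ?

Positive (K, R): K4 → +1.
Negative (D, E): E2, D16 → −2.
The N-terminus (+1) and C-terminus (−1) cancel.
Net charge = (+1) + (−2) = −1.

-1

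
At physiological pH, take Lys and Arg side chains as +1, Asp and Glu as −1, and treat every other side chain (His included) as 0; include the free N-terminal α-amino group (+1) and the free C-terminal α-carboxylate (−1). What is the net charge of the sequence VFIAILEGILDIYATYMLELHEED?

-6

Positive (K, R): none → +0.
Negative (D, E): E7, D11, E19, E22, E23, D24 → −6.
The N-terminus (+1) and C-terminus (−1) cancel.
Net charge = (+0) + (−6) = −6.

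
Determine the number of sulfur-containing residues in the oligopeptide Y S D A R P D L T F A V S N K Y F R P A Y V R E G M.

Cysteine (C, thiol) and methionine (M, thioether) are the two sulfur-containing amino acids.
Matching residues: M26.

1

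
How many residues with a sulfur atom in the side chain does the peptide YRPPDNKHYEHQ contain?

0

The sulfur-bearing residues are cysteine (–SH) and methionine (–S–CH₃).
None of the 12 residues belong to this group.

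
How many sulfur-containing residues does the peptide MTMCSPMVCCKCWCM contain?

9

Only Cys (C) and Met (M) have a sulfur atom in the side chain.
Matching residues: M1, M3, C4, M7, C9, C10, C12, C14, M15.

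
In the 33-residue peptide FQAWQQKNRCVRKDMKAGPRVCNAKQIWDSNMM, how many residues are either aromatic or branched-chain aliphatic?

6

Aromatic: F, W, Y. Branched-chain aliphatic: I, L, V.
Aromatic residues here: F1, W4, W28 (3).
Branched-chain aliphatic residues here: V11, V21, I27 (3).
The two groups share no amino acid, so total = 3 + 3 = 6.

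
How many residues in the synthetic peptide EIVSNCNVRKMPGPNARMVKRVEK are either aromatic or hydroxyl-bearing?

1

Aromatic: F, W, Y. Hydroxyl-bearing: S, T, Y.
Aromatic residues here: none (0).
Hydroxyl-bearing residues here: S4 (1).
(Y belongs to both groups, but none appear in this sequence.) Total = 0 + 1 = 1.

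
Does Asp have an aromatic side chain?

F, W, and Y each carry an aromatic ring on the side chain.
Aspartate is not in this group.

No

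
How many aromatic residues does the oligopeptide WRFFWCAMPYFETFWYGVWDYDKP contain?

Phenylalanine (F), tryptophan (W), and tyrosine (Y) have aromatic ring side chains.
Matching residues: W1, F3, F4, W5, Y10, F11, F14, W15, Y16, W19, Y21.

11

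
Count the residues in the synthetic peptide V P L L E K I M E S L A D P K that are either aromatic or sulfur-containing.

1

Aromatic: F, W, Y. Sulfur-containing: C, M.
Aromatic residues here: none (0).
Sulfur-containing residues here: M8 (1).
The two groups share no amino acid, so total = 0 + 1 = 1.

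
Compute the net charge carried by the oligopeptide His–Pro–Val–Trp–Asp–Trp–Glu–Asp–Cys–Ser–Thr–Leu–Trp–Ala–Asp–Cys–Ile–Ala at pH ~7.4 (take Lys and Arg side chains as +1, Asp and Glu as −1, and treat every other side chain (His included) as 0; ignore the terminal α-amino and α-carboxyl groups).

Positive (K, R): none → +0.
Negative (D, E): Asp5, Glu7, Asp8, Asp15 → −4.
Net charge = (+0) + (−4) = −4.

-4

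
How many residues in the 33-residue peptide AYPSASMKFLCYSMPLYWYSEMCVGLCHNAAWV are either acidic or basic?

3

Acidic: D, E. Basic: H, K, R.
Acidic residues here: E21 (1).
Basic residues here: K8, H28 (2).
The two groups share no amino acid, so total = 1 + 2 = 3.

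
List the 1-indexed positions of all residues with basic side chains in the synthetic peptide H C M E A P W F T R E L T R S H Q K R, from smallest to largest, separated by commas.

1, 10, 14, 16, 18, 19

The basic amino acids are Lys (K), Arg (R), and His (H).
Matching residues: H1, R10, R14, H16, K18, R19.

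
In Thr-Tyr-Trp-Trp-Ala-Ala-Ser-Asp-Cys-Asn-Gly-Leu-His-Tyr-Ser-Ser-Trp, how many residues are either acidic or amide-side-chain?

Acidic: D, E. Amide-side-chain: N, Q.
Acidic residues here: Asp8 (1).
Amide-side-chain residues here: Asn10 (1).
The two groups share no amino acid, so total = 1 + 1 = 2.

2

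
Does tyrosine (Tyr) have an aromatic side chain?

Yes

Phenylalanine (F), tryptophan (W), and tyrosine (Y) have aromatic ring side chains.
Tyrosine is in this group.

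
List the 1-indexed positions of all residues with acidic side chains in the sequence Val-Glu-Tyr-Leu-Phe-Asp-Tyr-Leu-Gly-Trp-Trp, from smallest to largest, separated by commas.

2, 6

Aspartate (D) and glutamate (E) have carboxylic-acid side chains and are the acidic amino acids.
Matching residues: Glu2, Asp6.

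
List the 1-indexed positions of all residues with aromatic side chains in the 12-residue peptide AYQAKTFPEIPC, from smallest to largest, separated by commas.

F, W, and Y each carry an aromatic ring on the side chain.
Matching residues: Y2, F7.

2, 7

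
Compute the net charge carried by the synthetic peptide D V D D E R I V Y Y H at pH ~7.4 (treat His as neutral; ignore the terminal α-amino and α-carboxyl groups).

-3

Near pH 7.4, K and R contribute +1 each, D and E contribute −1 each, and every other side chain (His included, as stated) is uncharged.
Positive (K, R): R6 → +1.
Negative (D, E): D1, D3, D4, E5 → −4.
Net charge = (+1) + (−4) = −3.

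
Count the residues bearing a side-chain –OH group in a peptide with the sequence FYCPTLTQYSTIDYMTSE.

9

Serine (S), threonine (T), and tyrosine (Y) each carry a hydroxyl group on the side chain.
Matching residues: Y2, T5, T7, Y9, S10, T11, Y14, T16, S17.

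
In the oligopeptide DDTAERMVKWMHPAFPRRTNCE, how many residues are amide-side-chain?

Only N (asparagine) and Q (glutamine) carry a side-chain carboxamide.
Matching residues: N20.

1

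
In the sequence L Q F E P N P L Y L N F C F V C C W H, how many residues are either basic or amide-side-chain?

Basic: H, K, R. Amide-side-chain: N, Q.
Basic residues here: H19 (1).
Amide-side-chain residues here: Q2, N6, N11 (3).
The two groups share no amino acid, so total = 1 + 3 = 4.

4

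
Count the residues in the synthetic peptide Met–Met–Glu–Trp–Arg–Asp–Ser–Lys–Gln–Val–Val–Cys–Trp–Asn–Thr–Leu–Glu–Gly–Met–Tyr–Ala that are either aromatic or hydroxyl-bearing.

5

Aromatic: F, W, Y. Hydroxyl-bearing: S, T, Y.
Aromatic residues here: Trp4, Trp13, Tyr20 (3).
Hydroxyl-bearing residues here: Ser7, Thr15, Tyr20 (3).
Y is in both groups, so the 1 Y residue must not be double-counted.
Total = 3 + 3 − 1 = 5.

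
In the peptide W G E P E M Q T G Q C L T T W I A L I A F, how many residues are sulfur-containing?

Only Cys (C) and Met (M) have a sulfur atom in the side chain.
Matching residues: M6, C11.

2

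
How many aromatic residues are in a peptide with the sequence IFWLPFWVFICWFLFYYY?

11

F, W, and Y each carry an aromatic ring on the side chain.
Matching residues: F2, W3, F6, W7, F9, W12, F13, F15, Y16, Y17, Y18.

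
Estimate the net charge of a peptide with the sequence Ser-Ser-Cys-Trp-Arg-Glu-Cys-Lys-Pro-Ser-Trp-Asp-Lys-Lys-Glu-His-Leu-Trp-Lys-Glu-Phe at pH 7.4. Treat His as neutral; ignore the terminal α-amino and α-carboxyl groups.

+1

Near pH 7.4, K and R contribute +1 each, D and E contribute −1 each, and every other side chain (His included, as stated) is uncharged.
Positive (K, R): Arg5, Lys8, Lys13, Lys14, Lys19 → +5.
Negative (D, E): Glu6, Asp12, Glu15, Glu20 → −4.
Net charge = (+5) + (−4) = +1.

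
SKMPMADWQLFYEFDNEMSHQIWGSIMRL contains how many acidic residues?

Aspartate (D) and glutamate (E) have carboxylic-acid side chains and are the acidic amino acids.
Matching residues: D7, E13, D15, E17.

4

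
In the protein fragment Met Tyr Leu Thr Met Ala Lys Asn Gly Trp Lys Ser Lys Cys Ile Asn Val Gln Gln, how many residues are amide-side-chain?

Asparagine (N) and glutamine (Q) have uncharged amide side chains.
Matching residues: Asn8, Asn16, Gln18, Gln19.

4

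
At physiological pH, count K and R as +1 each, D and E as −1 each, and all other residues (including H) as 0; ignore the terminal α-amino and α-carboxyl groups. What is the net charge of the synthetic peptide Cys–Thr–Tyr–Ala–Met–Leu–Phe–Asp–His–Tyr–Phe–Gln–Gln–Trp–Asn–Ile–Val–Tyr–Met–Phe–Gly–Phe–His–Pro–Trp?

Positive (K, R): none → +0.
Negative (D, E): Asp8 → −1.
Net charge = (+0) + (−1) = −1.

-1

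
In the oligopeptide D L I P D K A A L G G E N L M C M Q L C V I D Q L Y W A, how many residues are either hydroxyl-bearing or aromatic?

2

Hydroxyl-bearing: S, T, Y. Aromatic: F, W, Y.
Hydroxyl-bearing residues here: Y26 (1).
Aromatic residues here: Y26, W27 (2).
Y is in both groups, so the 1 Y residue must not be double-counted.
Total = 1 + 2 − 1 = 2.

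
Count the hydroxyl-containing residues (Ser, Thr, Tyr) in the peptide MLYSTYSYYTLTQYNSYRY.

Matching residues: Y3, S4, T5, Y6, S7, Y8, Y9, T10, T12, Y14, S16, Y17, Y19.

13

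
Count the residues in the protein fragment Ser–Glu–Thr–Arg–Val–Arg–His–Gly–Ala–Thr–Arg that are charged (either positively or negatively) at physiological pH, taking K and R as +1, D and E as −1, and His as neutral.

Charged side chains at pH ~7.4: K, R (positive); D, E (negative).
Matching residues: Glu2, Arg4, Arg6, Arg11.

4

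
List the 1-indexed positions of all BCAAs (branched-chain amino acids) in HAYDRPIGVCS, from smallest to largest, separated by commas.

7, 9

The BCAAs are Val, Leu, and Ile — aliphatic side chains with a branch point.
Matching residues: I7, V9.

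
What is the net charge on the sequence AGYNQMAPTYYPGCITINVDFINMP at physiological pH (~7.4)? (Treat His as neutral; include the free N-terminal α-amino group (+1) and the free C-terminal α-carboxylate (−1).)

Near pH 7.4, K and R contribute +1 each, D and E contribute −1 each, and every other side chain (His included, as stated) is uncharged.
Positive (K, R): none → +0.
Negative (D, E): D20 → −1.
The N-terminus (+1) and C-terminus (−1) cancel.
Net charge = (+0) + (−1) = −1.

-1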